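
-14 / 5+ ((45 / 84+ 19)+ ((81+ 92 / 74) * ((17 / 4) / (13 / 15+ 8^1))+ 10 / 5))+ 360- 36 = 382.16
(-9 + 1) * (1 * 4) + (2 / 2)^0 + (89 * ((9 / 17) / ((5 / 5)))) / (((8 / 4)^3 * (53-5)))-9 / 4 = -72085 / 2176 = -33.13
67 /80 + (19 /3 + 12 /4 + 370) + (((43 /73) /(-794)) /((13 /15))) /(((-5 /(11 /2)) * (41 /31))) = 1409390778733 /3707249520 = 380.17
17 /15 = 1.13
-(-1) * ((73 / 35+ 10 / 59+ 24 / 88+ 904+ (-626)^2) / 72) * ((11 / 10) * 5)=495669729 / 16520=30004.22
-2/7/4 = -1/14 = -0.07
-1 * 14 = -14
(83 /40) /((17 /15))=249 /136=1.83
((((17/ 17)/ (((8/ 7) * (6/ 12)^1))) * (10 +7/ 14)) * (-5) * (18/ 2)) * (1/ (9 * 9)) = -245/ 24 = -10.21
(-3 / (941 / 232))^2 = 484416 / 885481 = 0.55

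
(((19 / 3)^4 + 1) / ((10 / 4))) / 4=65201 / 405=160.99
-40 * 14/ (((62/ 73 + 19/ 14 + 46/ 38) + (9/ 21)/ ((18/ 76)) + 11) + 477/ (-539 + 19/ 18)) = -36.51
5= 5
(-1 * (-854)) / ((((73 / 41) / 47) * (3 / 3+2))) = 1645658 / 219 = 7514.42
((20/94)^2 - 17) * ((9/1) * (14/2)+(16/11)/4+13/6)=-1111.05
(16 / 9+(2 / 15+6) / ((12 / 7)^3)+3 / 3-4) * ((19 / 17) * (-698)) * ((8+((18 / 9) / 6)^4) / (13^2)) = 133409089 / 753990120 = 0.18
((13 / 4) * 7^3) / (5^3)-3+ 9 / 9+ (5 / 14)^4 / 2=66518597 / 9604000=6.93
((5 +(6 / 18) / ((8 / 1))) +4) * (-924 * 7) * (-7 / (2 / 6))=2456223 / 2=1228111.50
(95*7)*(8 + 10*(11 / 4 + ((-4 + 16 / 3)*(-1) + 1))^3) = 85689905 / 864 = 99178.13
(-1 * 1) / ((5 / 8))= -8 / 5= -1.60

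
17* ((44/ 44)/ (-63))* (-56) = 136/ 9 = 15.11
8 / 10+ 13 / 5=17 / 5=3.40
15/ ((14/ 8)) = 60/ 7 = 8.57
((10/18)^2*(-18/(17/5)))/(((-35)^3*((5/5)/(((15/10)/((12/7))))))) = 1/29988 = 0.00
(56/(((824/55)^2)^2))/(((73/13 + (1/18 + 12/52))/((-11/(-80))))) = 16487596125/636652612243456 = 0.00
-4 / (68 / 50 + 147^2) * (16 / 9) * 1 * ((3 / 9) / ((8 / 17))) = -3400 / 14586993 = -0.00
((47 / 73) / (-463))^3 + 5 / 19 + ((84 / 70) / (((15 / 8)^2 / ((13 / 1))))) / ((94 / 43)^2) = 724203078983450368154 / 607704060195036535875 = 1.19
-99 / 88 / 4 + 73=2327 / 32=72.72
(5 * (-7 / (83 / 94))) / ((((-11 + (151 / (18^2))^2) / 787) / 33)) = 256275179424 / 2684303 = 95471.78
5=5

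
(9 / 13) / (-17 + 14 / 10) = -15 / 338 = -0.04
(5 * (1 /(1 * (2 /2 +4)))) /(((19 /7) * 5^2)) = 7 /475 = 0.01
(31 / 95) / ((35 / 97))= 3007 / 3325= 0.90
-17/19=-0.89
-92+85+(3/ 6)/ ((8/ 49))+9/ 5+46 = 3509/ 80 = 43.86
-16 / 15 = -1.07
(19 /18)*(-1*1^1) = -19 /18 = -1.06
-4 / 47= -0.09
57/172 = 0.33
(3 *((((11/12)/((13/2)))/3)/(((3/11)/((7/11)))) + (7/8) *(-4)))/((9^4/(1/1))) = -0.00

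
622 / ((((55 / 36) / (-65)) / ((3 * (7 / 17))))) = -6113016 / 187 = -32689.93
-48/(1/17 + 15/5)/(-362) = 102/2353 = 0.04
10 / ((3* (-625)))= -2 / 375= -0.01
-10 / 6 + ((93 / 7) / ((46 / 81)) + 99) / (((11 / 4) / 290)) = 68566285 / 5313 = 12905.38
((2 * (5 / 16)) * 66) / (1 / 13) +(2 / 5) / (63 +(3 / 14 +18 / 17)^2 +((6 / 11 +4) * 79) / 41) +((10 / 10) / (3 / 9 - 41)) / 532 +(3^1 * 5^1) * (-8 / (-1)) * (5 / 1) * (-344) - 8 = -125239457912398777323 / 608337283772120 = -205871.74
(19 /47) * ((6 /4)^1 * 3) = 171 /94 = 1.82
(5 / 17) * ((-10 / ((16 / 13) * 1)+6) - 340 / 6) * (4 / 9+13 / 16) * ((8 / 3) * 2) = -75115 / 648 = -115.92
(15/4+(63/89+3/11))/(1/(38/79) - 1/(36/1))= 3167775/1373537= 2.31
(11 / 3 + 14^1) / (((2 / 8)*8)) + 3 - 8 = 23 / 6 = 3.83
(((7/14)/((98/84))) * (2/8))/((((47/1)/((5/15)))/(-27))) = -27/1316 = -0.02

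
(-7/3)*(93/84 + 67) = -1907/12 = -158.92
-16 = -16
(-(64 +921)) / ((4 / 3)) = -738.75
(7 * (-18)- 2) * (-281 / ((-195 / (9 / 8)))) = -13488 / 65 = -207.51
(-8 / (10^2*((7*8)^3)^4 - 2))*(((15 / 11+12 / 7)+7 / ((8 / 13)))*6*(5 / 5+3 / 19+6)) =-3632424 / 69577793909866038191716937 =-0.00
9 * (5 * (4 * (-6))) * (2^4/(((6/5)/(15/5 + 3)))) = -86400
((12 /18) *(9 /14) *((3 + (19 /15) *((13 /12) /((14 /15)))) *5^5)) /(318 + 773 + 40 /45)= 21121875 /3852184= 5.48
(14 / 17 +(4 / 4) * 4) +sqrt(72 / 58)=6 * sqrt(29) / 29 +82 / 17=5.94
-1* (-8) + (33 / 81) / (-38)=8197 / 1026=7.99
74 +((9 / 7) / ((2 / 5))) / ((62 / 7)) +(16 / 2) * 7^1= 16165 / 124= 130.36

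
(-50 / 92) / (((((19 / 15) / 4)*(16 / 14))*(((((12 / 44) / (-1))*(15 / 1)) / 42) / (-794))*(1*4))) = -5349575 / 1748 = -3060.40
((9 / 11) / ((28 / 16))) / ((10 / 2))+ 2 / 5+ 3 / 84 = 0.53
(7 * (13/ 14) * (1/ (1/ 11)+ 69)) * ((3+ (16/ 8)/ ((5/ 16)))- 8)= 728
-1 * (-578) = 578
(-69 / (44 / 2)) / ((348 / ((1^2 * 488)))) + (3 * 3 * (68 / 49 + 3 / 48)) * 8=100.02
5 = 5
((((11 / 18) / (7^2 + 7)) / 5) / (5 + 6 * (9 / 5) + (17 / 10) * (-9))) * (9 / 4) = 11 / 1120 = 0.01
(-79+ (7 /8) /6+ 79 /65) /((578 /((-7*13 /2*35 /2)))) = 698201 /6528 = 106.95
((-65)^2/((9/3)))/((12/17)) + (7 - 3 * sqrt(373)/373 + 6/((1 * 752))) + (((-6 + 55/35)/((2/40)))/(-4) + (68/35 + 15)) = 241763587/118440 - 3 * sqrt(373)/373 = 2041.08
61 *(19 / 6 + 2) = 1891 / 6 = 315.17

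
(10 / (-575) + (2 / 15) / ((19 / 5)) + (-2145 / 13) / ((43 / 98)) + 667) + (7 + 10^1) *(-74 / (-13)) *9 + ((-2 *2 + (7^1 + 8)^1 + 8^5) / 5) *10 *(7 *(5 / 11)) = 8454552197479 / 40306695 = 209755.53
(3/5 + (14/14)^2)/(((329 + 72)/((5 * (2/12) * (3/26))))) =2/5213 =0.00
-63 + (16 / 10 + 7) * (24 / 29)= -8103 / 145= -55.88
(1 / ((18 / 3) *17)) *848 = 424 / 51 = 8.31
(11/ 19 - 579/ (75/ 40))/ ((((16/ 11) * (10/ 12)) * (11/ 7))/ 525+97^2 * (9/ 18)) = -25825842/ 394190359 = -0.07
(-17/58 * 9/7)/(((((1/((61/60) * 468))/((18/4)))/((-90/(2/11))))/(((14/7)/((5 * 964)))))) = 324312417/1956920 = 165.73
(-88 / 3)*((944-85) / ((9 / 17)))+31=-1284227 / 27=-47563.96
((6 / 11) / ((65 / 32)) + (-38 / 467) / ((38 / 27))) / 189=0.00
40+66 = 106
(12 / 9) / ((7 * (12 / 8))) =8 / 63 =0.13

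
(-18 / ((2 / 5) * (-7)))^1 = 45 / 7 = 6.43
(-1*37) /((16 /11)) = -25.44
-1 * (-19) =19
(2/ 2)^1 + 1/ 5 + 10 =56/ 5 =11.20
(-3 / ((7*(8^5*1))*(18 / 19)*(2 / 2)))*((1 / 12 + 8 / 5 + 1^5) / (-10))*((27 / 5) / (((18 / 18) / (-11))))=-14421 / 65536000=-0.00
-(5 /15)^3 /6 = -1 /162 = -0.01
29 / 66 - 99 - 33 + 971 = 55403 / 66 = 839.44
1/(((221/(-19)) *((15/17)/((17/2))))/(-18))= 969/65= 14.91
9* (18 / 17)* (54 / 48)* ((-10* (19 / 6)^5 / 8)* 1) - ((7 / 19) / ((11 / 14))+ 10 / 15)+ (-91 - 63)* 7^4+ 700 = -2037372160375 / 5457408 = -373322.31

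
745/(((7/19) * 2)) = 14155/14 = 1011.07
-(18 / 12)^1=-3 / 2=-1.50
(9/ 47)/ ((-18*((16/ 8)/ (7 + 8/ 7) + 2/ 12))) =-57/ 2209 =-0.03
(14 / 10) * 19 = 133 / 5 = 26.60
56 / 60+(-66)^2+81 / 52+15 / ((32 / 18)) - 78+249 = 14158337 / 3120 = 4537.93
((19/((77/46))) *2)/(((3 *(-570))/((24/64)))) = -23/4620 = -0.00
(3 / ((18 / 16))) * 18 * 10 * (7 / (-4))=-840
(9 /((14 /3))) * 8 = 108 /7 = 15.43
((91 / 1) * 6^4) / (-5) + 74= -117566 / 5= -23513.20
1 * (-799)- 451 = -1250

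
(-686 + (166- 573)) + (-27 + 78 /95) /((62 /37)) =-6529789 /5890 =-1108.62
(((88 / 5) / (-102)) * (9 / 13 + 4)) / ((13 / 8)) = -21472 / 43095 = -0.50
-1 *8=-8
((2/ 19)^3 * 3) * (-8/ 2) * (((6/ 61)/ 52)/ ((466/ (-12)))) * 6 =5184/ 1267330571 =0.00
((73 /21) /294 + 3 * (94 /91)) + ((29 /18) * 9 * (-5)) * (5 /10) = -5319649 /160524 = -33.14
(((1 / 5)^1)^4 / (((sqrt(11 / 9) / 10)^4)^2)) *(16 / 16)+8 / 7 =7348437128 / 102487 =71701.16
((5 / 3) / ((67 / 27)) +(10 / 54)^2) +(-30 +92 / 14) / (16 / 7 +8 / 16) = -4891928 / 634959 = -7.70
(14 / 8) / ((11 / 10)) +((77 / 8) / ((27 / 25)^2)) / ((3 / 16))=2194045 / 48114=45.60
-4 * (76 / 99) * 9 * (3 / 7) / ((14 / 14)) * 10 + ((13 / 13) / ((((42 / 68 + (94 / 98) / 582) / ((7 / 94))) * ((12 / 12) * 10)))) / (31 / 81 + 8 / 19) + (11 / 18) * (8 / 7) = -749537385895687 / 6366677472540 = -117.73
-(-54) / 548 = 27 / 274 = 0.10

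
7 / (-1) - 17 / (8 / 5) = -141 / 8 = -17.62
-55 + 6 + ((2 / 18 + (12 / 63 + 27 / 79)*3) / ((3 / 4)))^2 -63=-23812693232 / 222934761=-106.81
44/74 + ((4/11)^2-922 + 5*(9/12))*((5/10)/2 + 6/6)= -82165673/71632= -1147.05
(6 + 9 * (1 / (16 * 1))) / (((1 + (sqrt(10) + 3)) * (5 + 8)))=35 / 104 - 35 * sqrt(10) / 416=0.07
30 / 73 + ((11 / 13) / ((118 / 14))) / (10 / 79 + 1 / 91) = 4858943 / 4259623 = 1.14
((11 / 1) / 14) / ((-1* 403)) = -11 / 5642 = -0.00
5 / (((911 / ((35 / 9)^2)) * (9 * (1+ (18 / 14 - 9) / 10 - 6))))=-214375 / 134152038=-0.00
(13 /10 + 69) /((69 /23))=703 /30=23.43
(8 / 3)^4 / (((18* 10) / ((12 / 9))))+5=58771 / 10935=5.37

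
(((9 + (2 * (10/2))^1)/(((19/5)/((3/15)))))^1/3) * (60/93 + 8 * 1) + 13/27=2815/837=3.36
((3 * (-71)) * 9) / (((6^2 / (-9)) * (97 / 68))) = 32589 / 97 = 335.97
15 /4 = 3.75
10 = 10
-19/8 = -2.38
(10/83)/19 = 10/1577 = 0.01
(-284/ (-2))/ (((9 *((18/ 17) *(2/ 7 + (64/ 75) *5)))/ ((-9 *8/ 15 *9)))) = -33796/ 239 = -141.41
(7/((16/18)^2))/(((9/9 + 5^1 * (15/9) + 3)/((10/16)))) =8505/18944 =0.45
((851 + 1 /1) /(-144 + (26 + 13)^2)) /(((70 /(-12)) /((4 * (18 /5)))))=-4544 /2975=-1.53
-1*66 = -66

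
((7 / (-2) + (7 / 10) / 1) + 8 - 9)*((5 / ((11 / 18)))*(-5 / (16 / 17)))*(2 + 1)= 495.51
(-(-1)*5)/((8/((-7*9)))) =-315/8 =-39.38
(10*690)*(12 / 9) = 9200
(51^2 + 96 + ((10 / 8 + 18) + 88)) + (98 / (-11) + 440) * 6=237195 / 44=5390.80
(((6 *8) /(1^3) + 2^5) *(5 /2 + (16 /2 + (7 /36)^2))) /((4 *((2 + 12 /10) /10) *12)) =1707125 /31104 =54.88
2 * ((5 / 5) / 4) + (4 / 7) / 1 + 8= 127 / 14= 9.07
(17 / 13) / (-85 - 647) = -0.00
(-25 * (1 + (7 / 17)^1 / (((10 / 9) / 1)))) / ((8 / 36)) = -10485 / 68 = -154.19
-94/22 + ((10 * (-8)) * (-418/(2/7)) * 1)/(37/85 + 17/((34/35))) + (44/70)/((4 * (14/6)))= 107174640317/16434110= 6521.48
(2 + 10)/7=12/7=1.71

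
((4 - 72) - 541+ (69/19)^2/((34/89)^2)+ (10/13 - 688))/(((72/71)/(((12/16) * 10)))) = -8918.36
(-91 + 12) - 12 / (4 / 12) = -115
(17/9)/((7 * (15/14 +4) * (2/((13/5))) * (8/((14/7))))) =221/12780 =0.02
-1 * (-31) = 31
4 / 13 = 0.31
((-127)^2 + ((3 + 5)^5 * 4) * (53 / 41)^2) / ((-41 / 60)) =-23717645820 / 68921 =-344128.00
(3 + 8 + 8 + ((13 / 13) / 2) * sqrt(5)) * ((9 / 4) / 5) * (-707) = -120897 / 20 - 6363 * sqrt(5) / 40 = -6400.55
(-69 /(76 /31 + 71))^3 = -0.83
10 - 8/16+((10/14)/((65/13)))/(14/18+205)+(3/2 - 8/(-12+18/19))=2279947/194460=11.72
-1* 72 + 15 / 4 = -273 / 4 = -68.25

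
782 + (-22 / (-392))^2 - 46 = 28274297 / 38416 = 736.00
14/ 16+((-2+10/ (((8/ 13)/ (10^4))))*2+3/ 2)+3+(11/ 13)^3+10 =5712410575/ 17576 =325011.98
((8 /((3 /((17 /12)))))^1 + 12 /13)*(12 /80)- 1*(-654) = 51067 /78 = 654.71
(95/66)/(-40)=-19/528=-0.04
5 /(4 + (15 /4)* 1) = 20 /31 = 0.65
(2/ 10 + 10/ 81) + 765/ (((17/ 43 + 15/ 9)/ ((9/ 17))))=21194071/ 107730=196.73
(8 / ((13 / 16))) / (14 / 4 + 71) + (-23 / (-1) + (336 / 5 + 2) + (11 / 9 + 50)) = 12512918 / 87165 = 143.55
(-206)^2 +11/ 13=551679/ 13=42436.85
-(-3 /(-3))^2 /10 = -0.10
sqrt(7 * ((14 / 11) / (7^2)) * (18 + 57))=5 * sqrt(66) / 11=3.69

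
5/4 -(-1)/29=1.28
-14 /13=-1.08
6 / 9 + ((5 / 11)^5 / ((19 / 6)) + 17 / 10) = 217820299 / 91799070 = 2.37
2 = 2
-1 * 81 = -81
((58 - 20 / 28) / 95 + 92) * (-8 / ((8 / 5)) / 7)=-61581 / 931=-66.15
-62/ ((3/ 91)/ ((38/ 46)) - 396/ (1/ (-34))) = -107198/ 23279325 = -0.00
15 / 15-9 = -8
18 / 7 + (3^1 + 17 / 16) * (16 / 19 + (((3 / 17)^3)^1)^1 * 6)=6.13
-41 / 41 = -1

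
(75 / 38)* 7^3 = 25725 / 38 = 676.97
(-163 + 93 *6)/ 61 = 6.48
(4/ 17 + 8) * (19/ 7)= 380/ 17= 22.35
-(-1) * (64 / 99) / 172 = 16 / 4257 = 0.00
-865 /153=-5.65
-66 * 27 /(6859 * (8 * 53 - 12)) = -891 /1412954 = -0.00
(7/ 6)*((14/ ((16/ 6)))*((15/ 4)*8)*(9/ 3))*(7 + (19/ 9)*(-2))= 6125/ 4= 1531.25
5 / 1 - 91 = -86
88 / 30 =44 / 15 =2.93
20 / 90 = 2 / 9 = 0.22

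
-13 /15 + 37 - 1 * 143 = -1603 /15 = -106.87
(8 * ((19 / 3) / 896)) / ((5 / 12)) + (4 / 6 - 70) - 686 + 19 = -309203 / 420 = -736.20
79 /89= 0.89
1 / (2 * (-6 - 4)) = -1 / 20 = -0.05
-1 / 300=-0.00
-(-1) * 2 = 2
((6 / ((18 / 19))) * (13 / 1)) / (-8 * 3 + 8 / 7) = -1729 / 480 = -3.60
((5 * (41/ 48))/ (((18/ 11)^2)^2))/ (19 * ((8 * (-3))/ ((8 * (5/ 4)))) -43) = -15007025/ 2232209664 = -0.01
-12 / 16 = -3 / 4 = -0.75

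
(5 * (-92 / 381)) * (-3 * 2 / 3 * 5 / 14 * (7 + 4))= 25300 / 2667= 9.49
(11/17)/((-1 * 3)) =-11/51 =-0.22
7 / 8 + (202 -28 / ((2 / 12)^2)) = -6441 / 8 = -805.12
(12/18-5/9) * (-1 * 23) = -23/9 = -2.56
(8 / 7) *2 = 16 / 7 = 2.29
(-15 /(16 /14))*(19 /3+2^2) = -1085 /8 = -135.62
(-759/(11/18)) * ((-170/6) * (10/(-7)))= -351900/7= -50271.43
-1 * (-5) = 5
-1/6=-0.17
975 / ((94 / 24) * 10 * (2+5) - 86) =5850 / 1129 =5.18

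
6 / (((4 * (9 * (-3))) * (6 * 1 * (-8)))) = 0.00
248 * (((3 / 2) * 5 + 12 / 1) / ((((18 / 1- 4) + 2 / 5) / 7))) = 14105 / 6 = 2350.83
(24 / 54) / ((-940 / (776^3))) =-467288576 / 2115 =-220940.23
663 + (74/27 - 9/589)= 10587032/15903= 665.73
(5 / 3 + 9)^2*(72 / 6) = 4096 / 3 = 1365.33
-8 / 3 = -2.67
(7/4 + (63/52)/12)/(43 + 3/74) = 407/9464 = 0.04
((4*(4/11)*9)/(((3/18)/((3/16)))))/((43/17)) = 2754/473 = 5.82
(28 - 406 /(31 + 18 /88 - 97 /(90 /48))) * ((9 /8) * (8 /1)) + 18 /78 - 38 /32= 1209109253 /2818192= 429.04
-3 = -3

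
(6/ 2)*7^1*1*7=147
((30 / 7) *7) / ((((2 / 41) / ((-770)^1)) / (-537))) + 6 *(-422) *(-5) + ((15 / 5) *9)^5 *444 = 6625223718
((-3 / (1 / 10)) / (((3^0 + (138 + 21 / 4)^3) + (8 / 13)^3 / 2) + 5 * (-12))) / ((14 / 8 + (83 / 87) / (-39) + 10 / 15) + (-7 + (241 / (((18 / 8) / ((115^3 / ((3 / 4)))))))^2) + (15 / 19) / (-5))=-88107678097920 / 407287665890526937494788708357639521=-0.00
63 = 63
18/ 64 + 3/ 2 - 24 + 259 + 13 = 7993/ 32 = 249.78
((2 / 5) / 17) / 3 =2 / 255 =0.01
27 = 27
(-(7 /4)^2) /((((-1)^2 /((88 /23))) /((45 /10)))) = -4851 /92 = -52.73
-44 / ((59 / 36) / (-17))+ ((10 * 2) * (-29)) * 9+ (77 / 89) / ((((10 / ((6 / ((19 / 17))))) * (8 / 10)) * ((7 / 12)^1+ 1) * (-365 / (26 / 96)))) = -52734734106729 / 11070368240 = -4763.59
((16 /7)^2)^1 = 256 /49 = 5.22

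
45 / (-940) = -9 / 188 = -0.05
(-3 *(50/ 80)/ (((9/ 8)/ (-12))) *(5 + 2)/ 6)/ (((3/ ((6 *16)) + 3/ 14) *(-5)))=-3136/ 165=-19.01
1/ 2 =0.50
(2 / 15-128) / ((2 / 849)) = -271397 / 5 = -54279.40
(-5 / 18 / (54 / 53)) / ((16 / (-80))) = 1325 / 972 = 1.36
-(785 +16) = -801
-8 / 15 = -0.53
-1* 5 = -5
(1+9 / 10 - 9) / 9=-71 / 90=-0.79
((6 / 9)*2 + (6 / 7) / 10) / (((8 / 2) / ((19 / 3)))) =2831 / 1260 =2.25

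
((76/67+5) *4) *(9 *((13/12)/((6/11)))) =58773/134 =438.60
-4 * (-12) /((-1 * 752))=-3 /47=-0.06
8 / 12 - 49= -145 / 3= -48.33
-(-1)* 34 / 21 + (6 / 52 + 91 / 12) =10175 / 1092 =9.32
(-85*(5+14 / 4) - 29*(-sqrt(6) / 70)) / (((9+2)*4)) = -16.40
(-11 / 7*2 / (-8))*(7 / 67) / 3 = 11 / 804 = 0.01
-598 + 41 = -557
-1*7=-7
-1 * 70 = -70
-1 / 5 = -0.20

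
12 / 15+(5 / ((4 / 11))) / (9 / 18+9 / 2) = 71 / 20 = 3.55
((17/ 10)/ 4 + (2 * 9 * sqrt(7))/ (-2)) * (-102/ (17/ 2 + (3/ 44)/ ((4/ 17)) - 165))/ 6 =6358/ 137465 - 26928 * sqrt(7)/ 27493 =-2.55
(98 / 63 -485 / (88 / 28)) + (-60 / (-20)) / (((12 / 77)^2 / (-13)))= -2785517 / 1584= -1758.53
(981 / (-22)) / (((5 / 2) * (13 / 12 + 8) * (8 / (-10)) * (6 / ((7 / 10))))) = 63 / 220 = 0.29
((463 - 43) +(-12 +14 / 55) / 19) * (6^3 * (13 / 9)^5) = 68513954704 / 120285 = 569596.83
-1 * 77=-77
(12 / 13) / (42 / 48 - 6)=-96 / 533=-0.18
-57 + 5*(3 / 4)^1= -213 / 4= -53.25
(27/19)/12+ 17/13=1409/988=1.43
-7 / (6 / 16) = -56 / 3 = -18.67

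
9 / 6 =3 / 2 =1.50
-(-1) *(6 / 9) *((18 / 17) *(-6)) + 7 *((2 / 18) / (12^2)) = -93193 / 22032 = -4.23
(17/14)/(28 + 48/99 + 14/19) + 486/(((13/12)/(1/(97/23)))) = 106.41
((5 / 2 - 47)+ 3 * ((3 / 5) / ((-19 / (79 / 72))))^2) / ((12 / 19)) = -77103359 / 1094400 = -70.45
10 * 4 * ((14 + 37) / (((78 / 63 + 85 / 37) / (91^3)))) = 1194470320680 / 2747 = 434827200.83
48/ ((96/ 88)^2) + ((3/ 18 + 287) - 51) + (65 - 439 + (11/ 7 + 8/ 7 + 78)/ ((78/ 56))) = -3085/ 78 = -39.55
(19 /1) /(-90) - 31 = -2809 /90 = -31.21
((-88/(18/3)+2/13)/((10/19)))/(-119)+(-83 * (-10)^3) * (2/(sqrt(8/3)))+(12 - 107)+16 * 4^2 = 3741382/23205+41500 * sqrt(6) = 101815.06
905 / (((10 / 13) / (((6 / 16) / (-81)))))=-2353 / 432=-5.45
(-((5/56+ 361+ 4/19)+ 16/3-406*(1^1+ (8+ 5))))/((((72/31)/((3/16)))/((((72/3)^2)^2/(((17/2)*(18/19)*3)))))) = 2104656340/357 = 5895395.91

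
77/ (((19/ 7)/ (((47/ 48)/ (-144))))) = -25333/ 131328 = -0.19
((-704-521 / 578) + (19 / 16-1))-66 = -3563781 / 4624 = -770.71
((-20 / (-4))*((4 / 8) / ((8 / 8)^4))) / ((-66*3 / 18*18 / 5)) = -25 / 396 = -0.06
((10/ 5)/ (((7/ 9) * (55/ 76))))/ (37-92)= -1368/ 21175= -0.06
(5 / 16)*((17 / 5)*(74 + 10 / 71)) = 5593 / 71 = 78.77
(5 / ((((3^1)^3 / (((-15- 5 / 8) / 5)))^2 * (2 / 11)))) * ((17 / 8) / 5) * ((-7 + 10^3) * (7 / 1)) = 270799375 / 248832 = 1088.28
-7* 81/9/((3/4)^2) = -112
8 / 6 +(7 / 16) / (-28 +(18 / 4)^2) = 475 / 372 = 1.28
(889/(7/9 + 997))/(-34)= -8001/305320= -0.03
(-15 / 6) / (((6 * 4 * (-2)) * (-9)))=-5 / 864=-0.01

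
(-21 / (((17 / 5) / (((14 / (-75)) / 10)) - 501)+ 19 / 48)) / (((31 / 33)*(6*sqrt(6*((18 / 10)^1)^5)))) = 0.00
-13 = -13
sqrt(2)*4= 4*sqrt(2)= 5.66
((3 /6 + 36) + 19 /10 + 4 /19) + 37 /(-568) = 2079909 /53960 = 38.55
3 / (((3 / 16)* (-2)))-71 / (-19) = -81 / 19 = -4.26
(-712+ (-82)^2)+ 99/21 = 42117/7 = 6016.71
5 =5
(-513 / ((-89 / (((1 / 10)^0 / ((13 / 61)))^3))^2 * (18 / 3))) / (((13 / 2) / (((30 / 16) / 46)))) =-0.72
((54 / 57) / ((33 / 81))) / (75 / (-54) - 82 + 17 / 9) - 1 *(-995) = 33895693 / 34067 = 994.97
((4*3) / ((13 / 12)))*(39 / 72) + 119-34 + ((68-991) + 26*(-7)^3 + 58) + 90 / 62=-300407 / 31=-9690.55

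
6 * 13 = 78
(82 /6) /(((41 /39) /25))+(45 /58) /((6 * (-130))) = 980197 /3016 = 325.00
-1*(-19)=19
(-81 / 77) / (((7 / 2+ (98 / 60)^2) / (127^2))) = -1175804100 / 427427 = -2750.89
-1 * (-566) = 566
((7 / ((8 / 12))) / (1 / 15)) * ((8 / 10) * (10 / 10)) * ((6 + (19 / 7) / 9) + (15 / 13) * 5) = 19772 / 13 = 1520.92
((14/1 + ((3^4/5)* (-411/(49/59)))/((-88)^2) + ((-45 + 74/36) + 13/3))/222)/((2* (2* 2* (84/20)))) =-0.00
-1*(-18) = 18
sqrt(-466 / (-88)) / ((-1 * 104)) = -sqrt(2563) / 2288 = -0.02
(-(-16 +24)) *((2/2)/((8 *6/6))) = -1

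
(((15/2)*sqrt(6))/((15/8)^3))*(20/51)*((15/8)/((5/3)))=128*sqrt(6)/255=1.23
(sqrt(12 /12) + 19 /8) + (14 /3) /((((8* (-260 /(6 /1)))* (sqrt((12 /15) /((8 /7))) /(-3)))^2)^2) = 138189544587 /40945049600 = 3.38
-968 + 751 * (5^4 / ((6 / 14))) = 1094240.33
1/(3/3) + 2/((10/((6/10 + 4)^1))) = 48/25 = 1.92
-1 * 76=-76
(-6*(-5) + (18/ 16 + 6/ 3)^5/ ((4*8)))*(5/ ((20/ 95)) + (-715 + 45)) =-106561209425/ 4194304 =-25406.17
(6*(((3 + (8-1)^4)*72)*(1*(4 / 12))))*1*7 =2423232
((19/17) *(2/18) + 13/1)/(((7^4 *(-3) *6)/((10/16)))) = -1255/6612354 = -0.00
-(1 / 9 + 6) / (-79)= 55 / 711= 0.08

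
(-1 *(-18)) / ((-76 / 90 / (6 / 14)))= -1215 / 133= -9.14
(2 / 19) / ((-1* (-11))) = 2 / 209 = 0.01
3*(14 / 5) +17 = 127 / 5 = 25.40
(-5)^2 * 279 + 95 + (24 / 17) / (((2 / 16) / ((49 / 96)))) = 120288 / 17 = 7075.76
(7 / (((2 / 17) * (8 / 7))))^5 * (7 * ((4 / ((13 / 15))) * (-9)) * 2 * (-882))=167145775674083935785 / 851968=196187856438368.50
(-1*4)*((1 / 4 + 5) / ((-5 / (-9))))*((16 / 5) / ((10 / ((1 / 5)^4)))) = -1512 / 78125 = -0.02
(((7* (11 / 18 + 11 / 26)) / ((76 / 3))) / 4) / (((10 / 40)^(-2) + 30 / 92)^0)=847 / 11856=0.07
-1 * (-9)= 9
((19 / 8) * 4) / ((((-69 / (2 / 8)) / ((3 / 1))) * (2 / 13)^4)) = -542659 / 2944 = -184.33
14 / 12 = 7 / 6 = 1.17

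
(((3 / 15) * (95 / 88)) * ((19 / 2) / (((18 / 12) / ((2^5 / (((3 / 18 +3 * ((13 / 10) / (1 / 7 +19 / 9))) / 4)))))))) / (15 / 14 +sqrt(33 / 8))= -1148268800 / 34578599 +803788160 * sqrt(66) / 103735797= 29.74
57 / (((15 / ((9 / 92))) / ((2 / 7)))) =171 / 1610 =0.11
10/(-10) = -1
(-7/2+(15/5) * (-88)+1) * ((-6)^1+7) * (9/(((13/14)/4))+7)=-24395/2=-12197.50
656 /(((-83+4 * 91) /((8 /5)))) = 5248 /1405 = 3.74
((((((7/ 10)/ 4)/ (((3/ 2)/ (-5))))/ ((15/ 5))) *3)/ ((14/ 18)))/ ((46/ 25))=-0.41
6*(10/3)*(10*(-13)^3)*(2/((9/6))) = -1757600/3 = -585866.67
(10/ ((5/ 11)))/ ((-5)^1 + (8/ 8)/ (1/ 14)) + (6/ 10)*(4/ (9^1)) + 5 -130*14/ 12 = -6478/ 45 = -143.96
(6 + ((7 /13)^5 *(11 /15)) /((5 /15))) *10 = 22647334 /371293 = 61.00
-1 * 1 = -1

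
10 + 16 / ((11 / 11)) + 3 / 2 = 55 / 2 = 27.50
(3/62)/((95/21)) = 63/5890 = 0.01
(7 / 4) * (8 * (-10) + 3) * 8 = -1078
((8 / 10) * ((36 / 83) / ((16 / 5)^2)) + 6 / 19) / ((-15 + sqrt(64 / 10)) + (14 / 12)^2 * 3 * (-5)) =-56246625 / 5667845236 - 317628 * sqrt(10) / 1416961309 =-0.01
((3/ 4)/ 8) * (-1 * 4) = -3/ 8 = -0.38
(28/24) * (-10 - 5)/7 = -5/2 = -2.50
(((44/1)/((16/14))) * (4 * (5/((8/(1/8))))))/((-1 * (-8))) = 385/256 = 1.50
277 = 277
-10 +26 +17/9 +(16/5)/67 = 54079/3015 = 17.94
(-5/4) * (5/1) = -6.25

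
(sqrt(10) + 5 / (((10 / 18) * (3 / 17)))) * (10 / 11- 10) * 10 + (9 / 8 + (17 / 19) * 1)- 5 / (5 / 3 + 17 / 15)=-4923.61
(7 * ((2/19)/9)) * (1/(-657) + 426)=3918334/112347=34.88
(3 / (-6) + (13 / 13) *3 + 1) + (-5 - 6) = -15 / 2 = -7.50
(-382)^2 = 145924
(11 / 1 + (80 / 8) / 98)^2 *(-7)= -295936 / 343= -862.79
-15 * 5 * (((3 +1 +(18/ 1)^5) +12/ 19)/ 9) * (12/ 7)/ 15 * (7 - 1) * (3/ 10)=-61546080/ 19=-3239267.37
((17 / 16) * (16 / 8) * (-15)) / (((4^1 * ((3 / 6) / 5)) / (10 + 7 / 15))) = -13345 / 16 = -834.06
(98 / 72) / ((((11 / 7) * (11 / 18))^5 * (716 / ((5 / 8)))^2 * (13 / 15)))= 0.00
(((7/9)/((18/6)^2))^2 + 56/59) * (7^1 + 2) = 370307/43011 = 8.61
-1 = -1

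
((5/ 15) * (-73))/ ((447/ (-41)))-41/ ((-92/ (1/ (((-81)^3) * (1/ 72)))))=451640461/ 202360923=2.23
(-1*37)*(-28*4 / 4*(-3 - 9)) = -12432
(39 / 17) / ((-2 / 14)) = -273 / 17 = -16.06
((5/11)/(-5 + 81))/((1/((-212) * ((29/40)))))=-1537/1672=-0.92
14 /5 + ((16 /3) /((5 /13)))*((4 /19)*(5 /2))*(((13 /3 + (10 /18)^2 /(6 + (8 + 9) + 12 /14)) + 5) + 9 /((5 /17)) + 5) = 1275410002 /3855195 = 330.83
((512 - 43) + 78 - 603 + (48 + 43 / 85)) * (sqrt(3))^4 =-5733 / 85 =-67.45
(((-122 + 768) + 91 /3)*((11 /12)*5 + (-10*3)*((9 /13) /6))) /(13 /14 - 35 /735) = 2485525 /2886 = 861.24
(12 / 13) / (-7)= -12 / 91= -0.13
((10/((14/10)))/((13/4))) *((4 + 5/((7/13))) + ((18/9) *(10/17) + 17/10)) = 384660/10829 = 35.52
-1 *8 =-8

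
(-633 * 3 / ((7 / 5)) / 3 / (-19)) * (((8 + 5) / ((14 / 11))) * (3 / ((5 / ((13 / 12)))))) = 1176747 / 7448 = 158.00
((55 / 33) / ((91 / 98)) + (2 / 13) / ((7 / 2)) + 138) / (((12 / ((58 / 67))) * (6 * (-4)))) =-69194 / 164619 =-0.42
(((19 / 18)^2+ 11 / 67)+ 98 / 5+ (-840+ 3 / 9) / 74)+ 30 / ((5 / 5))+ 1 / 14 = 1113312821 / 28111860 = 39.60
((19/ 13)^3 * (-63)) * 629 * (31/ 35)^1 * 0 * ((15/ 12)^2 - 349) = 0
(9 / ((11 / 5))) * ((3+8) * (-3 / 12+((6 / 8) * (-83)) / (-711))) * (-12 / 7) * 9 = 8910 / 79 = 112.78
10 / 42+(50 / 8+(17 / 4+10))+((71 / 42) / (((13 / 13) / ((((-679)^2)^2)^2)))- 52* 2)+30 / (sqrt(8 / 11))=15* sqrt(22) / 2+534644732763858473271589 / 7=76377818966265496181690.75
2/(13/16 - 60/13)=-416/791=-0.53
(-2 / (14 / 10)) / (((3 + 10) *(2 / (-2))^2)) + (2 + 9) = 991 / 91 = 10.89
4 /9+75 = 679 /9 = 75.44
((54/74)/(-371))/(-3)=0.00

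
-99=-99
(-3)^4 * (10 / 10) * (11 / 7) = 891 / 7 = 127.29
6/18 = 1/3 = 0.33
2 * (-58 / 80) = -29 / 20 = -1.45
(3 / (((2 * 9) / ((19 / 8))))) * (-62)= -589 / 24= -24.54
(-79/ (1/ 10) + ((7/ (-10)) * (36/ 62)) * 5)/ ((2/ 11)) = -270083/ 62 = -4356.18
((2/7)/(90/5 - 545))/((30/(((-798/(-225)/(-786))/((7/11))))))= 0.00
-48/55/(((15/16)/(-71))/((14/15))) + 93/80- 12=3356149/66000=50.85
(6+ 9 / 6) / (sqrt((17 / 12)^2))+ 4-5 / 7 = 1021 / 119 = 8.58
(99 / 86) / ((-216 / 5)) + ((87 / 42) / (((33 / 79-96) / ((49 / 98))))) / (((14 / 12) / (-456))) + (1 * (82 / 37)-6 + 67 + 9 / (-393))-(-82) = 149.40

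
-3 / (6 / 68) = -34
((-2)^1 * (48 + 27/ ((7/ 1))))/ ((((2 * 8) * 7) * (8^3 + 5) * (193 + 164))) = -11/ 2192456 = -0.00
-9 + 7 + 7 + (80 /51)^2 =19405 /2601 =7.46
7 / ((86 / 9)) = 0.73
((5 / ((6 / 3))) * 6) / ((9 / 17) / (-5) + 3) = 425 / 82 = 5.18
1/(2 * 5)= 1/10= 0.10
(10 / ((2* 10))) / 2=1 / 4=0.25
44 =44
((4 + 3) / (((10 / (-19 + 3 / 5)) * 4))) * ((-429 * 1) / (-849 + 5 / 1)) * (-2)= 3.27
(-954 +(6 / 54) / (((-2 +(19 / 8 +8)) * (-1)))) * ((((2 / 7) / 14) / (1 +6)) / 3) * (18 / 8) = -287635 / 137886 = -2.09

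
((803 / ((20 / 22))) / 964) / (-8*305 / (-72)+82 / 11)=874467 / 39456520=0.02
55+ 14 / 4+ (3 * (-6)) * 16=-459 / 2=-229.50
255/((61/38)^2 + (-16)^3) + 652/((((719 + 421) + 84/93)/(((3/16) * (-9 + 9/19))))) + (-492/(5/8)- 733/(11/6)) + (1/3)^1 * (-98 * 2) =-182538260442690109/145642916055120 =-1253.33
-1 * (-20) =20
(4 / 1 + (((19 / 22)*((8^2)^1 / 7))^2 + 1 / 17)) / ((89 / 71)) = 475230619 / 8970577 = 52.98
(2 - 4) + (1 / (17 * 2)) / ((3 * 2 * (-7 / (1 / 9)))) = -25705 / 12852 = -2.00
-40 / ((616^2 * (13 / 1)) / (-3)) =15 / 616616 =0.00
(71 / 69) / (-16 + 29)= 0.08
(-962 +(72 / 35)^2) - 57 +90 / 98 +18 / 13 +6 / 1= -16027958 / 15925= -1006.47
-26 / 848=-13 / 424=-0.03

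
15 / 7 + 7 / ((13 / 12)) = 783 / 91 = 8.60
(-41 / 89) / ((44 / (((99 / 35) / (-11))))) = 369 / 137060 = 0.00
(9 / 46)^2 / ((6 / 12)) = 81 / 1058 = 0.08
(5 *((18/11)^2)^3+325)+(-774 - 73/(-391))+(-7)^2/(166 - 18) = -352.49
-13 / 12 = -1.08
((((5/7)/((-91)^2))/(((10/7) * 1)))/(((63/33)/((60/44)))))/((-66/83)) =-415/7651644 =-0.00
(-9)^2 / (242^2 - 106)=27 / 19486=0.00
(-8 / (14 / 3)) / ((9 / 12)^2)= -3.05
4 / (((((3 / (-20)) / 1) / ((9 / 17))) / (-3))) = 42.35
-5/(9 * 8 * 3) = -5/216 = -0.02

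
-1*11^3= -1331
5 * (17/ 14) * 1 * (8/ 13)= 340/ 91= 3.74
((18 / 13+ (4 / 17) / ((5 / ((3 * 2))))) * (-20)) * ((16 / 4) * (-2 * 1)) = 58944 / 221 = 266.71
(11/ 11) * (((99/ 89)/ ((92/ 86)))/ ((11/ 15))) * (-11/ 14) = -63855/ 57316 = -1.11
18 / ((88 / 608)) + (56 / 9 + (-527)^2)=27508099 / 99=277859.59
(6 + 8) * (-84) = -1176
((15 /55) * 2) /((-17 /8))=-48 /187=-0.26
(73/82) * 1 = 0.89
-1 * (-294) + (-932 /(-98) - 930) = -30698 /49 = -626.49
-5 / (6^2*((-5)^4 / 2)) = -1 / 2250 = -0.00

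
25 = 25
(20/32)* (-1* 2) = -5/4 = -1.25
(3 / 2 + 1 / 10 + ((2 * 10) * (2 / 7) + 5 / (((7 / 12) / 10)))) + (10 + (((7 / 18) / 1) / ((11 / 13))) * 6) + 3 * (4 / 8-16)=136951 / 2310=59.29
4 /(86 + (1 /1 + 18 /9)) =4 /89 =0.04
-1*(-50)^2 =-2500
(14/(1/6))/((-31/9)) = -24.39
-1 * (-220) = 220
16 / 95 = 0.17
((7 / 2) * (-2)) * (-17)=119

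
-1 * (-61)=61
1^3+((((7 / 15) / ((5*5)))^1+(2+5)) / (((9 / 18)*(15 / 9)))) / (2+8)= 5757 / 3125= 1.84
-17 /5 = -3.40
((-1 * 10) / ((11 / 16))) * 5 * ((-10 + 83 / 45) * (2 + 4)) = 117440 / 33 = 3558.79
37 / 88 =0.42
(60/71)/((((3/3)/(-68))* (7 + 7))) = -4.10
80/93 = 0.86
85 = 85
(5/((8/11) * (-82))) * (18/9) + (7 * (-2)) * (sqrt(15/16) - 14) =64233/328 - 7 * sqrt(15)/2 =182.28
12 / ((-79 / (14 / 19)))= -168 / 1501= -0.11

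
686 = 686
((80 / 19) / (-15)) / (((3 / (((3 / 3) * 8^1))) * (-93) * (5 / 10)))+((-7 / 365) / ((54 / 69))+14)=162431053 / 11609190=13.99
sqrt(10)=3.16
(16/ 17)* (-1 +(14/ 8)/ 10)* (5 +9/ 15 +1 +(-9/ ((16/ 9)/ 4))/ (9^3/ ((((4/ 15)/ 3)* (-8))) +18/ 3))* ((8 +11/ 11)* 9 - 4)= -261231498/ 660025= -395.79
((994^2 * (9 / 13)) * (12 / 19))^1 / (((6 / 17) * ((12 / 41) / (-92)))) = -95035230696 / 247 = -384758019.01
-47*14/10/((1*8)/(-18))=148.05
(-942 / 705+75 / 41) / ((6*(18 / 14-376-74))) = -33257 / 181581210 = -0.00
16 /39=0.41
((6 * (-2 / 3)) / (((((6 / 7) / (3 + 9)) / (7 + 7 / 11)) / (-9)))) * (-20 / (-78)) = 141120 / 143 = 986.85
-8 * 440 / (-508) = 880 / 127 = 6.93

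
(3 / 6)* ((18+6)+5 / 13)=317 / 26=12.19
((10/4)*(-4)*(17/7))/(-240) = 17/168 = 0.10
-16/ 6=-8/ 3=-2.67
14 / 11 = 1.27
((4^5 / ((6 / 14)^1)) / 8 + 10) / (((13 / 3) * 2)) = 463 / 13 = 35.62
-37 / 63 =-0.59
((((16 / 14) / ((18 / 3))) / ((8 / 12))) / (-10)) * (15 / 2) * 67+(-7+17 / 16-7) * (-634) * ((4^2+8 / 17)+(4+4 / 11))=447352755 / 2618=170875.77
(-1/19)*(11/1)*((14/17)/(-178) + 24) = -399355/28747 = -13.89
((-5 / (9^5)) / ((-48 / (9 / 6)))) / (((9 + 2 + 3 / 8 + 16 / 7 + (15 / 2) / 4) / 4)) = 7 / 10274526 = 0.00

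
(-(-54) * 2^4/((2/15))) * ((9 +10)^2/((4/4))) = 2339280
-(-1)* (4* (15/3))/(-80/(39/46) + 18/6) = -780/3563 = -0.22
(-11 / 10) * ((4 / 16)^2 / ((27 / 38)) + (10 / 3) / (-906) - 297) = 106526233 / 326160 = 326.61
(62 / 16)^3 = 29791 / 512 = 58.19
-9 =-9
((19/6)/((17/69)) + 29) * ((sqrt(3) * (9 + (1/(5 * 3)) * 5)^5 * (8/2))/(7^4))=20400128 * sqrt(3)/4131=8553.39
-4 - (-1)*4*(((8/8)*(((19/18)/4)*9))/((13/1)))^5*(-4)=-3044108355/760408064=-4.00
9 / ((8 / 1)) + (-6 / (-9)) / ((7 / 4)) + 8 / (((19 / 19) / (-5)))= -6467 / 168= -38.49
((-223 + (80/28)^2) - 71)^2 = 196168036/2401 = 81702.64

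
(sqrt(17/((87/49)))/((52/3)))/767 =7*sqrt(1479)/1156636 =0.00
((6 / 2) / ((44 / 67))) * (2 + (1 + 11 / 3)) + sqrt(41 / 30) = sqrt(1230) / 30 + 335 / 11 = 31.62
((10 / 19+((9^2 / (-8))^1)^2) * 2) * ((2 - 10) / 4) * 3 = -375897 / 304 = -1236.50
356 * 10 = 3560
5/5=1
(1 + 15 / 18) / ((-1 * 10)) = -11 / 60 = -0.18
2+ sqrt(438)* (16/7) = 2+ 16* sqrt(438)/7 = 49.84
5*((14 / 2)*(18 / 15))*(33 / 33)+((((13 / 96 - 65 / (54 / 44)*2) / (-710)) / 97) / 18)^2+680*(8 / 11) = 6770673419632486907699 / 12619011795145113600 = 536.55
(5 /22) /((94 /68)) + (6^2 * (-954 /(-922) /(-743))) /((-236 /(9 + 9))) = 1757703503 /10447979069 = 0.17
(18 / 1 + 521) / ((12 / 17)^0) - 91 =448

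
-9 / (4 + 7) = -9 / 11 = -0.82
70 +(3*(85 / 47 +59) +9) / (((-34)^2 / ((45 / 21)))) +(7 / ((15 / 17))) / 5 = 2052081181 / 28524300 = 71.94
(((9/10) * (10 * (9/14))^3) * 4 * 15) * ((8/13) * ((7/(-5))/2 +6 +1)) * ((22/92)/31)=194861700/454181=429.04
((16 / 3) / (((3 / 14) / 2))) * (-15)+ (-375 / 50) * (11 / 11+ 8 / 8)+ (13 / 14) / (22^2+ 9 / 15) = -77511575 / 101766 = -761.66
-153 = -153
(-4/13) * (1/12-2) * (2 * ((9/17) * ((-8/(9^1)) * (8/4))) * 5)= -5.55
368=368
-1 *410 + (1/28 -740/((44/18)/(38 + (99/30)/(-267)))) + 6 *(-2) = -326802001/27412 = -11921.86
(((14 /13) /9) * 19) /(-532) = -1 /234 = -0.00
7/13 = 0.54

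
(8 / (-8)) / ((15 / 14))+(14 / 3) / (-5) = -28 / 15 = -1.87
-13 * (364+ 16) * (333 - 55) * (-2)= 2746640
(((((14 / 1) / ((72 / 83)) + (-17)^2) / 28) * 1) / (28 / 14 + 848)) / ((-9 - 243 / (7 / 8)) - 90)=-2197 / 64553760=-0.00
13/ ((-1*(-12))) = 1.08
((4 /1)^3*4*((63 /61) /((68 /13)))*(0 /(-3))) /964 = 0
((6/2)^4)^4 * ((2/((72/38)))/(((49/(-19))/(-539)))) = 18993169899/2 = 9496584949.50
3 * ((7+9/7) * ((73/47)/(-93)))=-4234/10199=-0.42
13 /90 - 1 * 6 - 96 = -9167 /90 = -101.86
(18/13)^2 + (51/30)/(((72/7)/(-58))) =-466579/60840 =-7.67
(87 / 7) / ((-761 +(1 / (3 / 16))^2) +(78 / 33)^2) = -94743 / 5541683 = -0.02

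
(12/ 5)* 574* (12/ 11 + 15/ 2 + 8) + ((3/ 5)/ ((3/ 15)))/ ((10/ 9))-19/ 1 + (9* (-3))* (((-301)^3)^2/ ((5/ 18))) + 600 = -1590332445226175593/ 22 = -72287838419371617.86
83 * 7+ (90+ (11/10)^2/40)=2684121/4000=671.03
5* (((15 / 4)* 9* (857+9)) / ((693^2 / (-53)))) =-573725 / 35574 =-16.13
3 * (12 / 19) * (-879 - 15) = -32184 / 19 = -1693.89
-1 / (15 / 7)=-0.47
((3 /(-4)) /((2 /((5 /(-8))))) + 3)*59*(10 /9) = 6785 /32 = 212.03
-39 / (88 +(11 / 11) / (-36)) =-1404 / 3167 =-0.44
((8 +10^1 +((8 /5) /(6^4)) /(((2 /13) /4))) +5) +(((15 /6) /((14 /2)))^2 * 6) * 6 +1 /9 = 27.74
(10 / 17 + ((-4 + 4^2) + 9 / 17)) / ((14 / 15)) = 3345 / 238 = 14.05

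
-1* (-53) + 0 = 53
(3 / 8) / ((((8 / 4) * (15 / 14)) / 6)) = 21 / 20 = 1.05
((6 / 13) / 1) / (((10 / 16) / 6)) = 288 / 65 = 4.43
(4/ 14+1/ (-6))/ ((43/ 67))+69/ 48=23449/ 14448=1.62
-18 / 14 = -9 / 7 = -1.29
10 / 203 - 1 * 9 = -8.95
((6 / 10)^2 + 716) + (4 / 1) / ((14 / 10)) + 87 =141088 / 175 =806.22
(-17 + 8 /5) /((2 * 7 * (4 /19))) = -209 /40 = -5.22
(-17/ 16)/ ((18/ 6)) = -0.35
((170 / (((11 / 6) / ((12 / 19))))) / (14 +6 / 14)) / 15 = 5712 / 21109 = 0.27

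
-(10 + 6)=-16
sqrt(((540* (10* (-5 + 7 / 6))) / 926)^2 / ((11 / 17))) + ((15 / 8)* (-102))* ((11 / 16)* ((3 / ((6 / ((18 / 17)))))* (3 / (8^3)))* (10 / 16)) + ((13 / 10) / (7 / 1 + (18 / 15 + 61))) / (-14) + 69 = 10350* sqrt(187) / 5093 + 21823139437 / 317456384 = 96.53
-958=-958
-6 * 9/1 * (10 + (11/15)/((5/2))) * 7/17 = -97272/425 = -228.88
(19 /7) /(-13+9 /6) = -38 /161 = -0.24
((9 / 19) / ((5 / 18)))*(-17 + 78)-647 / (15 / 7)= -197.91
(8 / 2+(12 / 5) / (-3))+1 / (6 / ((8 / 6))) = 154 / 45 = 3.42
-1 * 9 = -9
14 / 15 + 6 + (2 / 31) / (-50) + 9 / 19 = 327148 / 44175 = 7.41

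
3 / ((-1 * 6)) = -1 / 2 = -0.50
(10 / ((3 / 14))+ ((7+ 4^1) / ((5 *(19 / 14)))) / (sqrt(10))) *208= 16016 *sqrt(10) / 475+ 29120 / 3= 9813.29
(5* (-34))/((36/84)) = -1190/3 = -396.67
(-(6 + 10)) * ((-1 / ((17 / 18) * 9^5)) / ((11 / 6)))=64 / 408969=0.00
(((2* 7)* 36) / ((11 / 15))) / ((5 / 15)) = 22680 / 11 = 2061.82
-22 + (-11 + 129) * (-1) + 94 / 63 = -8726 / 63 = -138.51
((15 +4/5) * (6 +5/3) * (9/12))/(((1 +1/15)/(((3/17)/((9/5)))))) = 9085/1088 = 8.35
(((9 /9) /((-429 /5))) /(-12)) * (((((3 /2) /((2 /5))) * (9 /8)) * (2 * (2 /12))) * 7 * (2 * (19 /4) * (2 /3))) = 3325 /54912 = 0.06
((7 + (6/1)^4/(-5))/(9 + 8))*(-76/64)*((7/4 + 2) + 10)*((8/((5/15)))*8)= 790647/17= 46508.65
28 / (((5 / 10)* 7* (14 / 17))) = 9.71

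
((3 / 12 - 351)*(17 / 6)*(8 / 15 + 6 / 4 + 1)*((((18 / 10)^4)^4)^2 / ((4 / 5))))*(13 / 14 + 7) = -13130785778580073348542422166760061337 / 2980232238769531250000000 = -4405960585139.32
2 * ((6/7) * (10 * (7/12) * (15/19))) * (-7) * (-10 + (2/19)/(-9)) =599200/1083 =553.28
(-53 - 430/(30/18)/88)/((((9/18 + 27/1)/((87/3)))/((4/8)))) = -71369/2420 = -29.49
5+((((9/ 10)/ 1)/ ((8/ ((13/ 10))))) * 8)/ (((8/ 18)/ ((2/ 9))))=1117/ 200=5.58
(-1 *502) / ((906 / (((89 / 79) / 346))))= -22339 / 12382302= -0.00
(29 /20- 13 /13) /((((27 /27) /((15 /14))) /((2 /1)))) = 27 /28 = 0.96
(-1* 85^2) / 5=-1445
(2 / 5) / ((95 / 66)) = 132 / 475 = 0.28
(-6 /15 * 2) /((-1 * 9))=4 /45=0.09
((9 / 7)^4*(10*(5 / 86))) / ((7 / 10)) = 1640250 / 722701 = 2.27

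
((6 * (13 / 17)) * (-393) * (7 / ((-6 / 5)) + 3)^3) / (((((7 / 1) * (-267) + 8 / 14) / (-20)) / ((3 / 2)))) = 658.53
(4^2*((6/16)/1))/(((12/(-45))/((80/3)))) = -600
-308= -308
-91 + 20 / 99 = -8989 / 99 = -90.80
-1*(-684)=684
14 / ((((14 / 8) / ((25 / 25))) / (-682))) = -5456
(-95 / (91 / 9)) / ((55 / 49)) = -1197 / 143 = -8.37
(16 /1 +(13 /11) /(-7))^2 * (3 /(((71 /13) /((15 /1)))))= 2065.02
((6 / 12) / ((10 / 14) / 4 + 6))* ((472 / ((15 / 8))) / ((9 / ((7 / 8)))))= 46256 / 23355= 1.98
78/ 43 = 1.81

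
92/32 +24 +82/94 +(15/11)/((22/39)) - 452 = -19191819/45496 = -421.84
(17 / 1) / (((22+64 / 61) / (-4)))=-2074 / 703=-2.95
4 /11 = 0.36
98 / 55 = 1.78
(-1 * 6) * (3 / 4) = -9 / 2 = -4.50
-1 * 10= -10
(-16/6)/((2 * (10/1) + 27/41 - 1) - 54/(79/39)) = 3239/8502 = 0.38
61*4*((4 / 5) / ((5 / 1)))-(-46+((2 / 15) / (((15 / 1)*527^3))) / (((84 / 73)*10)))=1176215520279167 / 13831320793500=85.04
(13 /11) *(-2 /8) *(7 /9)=-91 /396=-0.23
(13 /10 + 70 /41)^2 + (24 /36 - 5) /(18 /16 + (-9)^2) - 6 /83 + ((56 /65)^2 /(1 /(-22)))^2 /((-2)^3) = -479356650523486231 /19635675575782500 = -24.41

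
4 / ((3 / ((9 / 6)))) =2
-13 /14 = -0.93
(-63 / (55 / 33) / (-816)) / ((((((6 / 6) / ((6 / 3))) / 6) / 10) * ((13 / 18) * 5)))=1701 / 1105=1.54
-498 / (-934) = 249 / 467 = 0.53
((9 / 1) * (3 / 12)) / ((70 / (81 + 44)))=225 / 56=4.02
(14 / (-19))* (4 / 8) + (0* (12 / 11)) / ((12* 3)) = -7 / 19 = -0.37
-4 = -4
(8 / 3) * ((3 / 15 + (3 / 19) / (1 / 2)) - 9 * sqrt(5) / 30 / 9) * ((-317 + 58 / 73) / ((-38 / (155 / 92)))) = 35063077 / 1818357 - 715573 * sqrt(5) / 574218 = 16.50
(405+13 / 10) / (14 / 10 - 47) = -4063 / 456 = -8.91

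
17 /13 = 1.31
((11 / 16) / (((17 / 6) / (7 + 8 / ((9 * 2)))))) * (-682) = -251317 / 204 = -1231.95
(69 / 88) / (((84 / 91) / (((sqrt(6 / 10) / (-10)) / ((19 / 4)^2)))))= -299 *sqrt(15) / 397100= -0.00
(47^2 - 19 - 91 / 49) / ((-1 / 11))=-168487 / 7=-24069.57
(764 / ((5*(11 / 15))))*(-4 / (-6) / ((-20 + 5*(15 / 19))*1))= -29032 / 3355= -8.65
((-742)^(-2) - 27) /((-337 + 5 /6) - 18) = 44595681 /584974250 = 0.08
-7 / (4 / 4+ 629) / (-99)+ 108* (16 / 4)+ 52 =4312441 / 8910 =484.00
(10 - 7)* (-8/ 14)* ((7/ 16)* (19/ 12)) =-19/ 16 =-1.19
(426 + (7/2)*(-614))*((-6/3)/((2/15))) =25845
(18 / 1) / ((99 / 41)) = 82 / 11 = 7.45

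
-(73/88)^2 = -5329/7744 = -0.69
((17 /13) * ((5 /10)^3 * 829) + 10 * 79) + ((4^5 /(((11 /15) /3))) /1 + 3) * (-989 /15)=-1575705661 /5720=-275473.02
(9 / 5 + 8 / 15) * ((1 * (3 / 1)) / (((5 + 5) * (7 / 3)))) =0.30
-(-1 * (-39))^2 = -1521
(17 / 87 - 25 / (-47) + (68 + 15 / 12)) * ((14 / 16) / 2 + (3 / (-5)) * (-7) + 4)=790883359 / 1308480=604.43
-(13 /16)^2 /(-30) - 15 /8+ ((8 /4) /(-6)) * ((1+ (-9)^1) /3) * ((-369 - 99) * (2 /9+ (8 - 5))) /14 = -15740771 /161280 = -97.60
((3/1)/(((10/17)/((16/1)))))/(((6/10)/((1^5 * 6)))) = 816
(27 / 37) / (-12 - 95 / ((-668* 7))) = -126252 / 2072629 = -0.06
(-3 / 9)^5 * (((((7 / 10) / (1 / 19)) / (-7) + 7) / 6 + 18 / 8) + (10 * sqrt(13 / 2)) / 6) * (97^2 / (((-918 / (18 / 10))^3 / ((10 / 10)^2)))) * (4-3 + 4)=291679 / 64468386000 + 9409 * sqrt(26) / 7736206320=0.00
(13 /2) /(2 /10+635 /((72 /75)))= 780 /79399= 0.01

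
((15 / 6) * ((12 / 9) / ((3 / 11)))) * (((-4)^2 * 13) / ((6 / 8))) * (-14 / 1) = -1281280 / 27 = -47454.81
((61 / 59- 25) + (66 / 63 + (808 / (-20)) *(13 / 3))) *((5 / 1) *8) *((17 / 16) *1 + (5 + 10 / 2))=-613259 / 7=-87608.43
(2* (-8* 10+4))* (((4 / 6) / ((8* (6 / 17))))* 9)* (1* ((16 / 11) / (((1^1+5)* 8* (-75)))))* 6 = 0.78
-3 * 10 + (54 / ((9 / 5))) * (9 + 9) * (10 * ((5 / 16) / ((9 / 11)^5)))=20000155 / 4374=4572.51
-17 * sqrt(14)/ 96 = -0.66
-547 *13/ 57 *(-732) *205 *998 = 354980835560/ 19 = 18683201871.58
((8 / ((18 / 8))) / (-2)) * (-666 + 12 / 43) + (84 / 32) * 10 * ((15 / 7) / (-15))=608753 / 516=1179.75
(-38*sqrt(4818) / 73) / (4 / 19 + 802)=-361*sqrt(4818) / 556333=-0.05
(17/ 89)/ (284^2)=17/ 7178384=0.00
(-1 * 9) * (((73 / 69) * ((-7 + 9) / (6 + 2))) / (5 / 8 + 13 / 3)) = -1314 / 2737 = -0.48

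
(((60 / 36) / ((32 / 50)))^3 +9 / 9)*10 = 10318585 / 55296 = 186.61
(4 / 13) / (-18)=-2 / 117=-0.02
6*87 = 522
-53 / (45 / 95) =-1007 / 9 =-111.89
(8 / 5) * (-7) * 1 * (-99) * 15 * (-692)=-11509344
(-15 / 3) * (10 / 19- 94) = 8880 / 19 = 467.37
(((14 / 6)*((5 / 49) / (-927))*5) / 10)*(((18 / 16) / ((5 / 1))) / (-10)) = 1 / 346080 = 0.00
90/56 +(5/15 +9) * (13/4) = 2683/84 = 31.94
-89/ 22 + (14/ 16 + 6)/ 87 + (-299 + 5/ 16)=-4634237/ 15312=-302.65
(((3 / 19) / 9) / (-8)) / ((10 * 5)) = -1 / 22800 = -0.00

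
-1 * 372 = -372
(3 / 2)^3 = 27 / 8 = 3.38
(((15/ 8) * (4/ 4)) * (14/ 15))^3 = 5.36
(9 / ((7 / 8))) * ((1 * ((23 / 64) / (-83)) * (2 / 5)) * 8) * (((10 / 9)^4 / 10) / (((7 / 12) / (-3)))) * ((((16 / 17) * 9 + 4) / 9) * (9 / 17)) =7801600 / 95204403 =0.08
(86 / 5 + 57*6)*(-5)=-1796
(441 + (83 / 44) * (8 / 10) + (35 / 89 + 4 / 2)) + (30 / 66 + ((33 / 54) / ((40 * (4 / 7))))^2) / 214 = 70283848064321 / 157975142400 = 444.90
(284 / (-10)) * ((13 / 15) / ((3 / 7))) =-12922 / 225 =-57.43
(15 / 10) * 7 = 21 / 2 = 10.50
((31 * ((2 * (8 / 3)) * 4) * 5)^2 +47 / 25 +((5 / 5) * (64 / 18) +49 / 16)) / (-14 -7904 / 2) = -4373621177 / 1586400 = -2756.95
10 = 10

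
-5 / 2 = -2.50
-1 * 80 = -80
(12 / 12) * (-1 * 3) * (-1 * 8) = 24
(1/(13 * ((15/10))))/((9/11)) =22/351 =0.06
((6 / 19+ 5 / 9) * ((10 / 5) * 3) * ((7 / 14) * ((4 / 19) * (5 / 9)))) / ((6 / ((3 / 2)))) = 745 / 9747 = 0.08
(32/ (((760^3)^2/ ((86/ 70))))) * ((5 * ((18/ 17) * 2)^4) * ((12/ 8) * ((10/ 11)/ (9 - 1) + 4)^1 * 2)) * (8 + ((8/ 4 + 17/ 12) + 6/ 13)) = 5566004667/ 1850940398130824000000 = 0.00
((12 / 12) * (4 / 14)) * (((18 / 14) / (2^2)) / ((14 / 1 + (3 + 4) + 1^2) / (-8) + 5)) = 0.04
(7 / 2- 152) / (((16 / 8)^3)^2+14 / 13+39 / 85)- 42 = -2137071 / 48278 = -44.27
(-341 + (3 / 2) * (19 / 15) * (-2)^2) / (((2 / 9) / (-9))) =135027 / 10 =13502.70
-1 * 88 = -88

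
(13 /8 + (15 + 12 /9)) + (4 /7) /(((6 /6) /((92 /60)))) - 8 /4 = 14141 /840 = 16.83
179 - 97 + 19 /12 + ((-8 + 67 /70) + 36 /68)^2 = 267660539 /2124150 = 126.01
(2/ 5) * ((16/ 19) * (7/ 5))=224/ 475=0.47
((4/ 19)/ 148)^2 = 1/ 494209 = 0.00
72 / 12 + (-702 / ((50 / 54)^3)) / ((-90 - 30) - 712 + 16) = 7.08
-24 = -24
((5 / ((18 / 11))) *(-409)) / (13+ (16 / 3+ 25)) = -4499 / 156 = -28.84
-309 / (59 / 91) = -28119 / 59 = -476.59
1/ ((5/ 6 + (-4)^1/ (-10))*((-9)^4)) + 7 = 566443/ 80919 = 7.00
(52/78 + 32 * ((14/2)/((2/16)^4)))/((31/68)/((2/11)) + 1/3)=374341904/1159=322986.97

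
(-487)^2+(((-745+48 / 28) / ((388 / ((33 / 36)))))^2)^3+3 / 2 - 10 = 284290352185353139546582447709281 / 1198577359760550911325241344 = 237189.82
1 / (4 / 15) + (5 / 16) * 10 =55 / 8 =6.88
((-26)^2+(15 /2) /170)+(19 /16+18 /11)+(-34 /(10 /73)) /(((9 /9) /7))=-15835639 /14960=-1058.53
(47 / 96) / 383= 47 / 36768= 0.00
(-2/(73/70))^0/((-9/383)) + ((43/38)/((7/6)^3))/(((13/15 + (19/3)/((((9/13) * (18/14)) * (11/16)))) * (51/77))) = -906624948143/21352633029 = -42.46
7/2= 3.50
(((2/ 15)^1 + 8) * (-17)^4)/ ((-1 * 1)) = -10189562/ 15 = -679304.13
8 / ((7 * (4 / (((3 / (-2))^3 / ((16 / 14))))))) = -0.84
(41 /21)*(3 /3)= 41 /21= 1.95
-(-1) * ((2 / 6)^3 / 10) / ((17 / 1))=1 / 4590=0.00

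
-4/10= -2/5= -0.40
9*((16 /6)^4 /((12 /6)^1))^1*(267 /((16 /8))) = 91136 /3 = 30378.67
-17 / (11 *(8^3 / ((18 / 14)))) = -153 / 39424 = -0.00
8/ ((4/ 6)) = 12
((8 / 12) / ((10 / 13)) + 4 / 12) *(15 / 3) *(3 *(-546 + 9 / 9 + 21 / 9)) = -9768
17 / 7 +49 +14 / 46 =8329 / 161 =51.73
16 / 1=16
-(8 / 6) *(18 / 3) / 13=-8 / 13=-0.62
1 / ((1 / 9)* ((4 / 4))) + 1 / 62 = 559 / 62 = 9.02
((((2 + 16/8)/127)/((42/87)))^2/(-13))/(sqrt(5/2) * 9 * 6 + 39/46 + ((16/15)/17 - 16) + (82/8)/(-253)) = -6048687353860800 * sqrt(10)/4831251982580411518403 - 260730178819440/371634767890800886031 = -0.00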